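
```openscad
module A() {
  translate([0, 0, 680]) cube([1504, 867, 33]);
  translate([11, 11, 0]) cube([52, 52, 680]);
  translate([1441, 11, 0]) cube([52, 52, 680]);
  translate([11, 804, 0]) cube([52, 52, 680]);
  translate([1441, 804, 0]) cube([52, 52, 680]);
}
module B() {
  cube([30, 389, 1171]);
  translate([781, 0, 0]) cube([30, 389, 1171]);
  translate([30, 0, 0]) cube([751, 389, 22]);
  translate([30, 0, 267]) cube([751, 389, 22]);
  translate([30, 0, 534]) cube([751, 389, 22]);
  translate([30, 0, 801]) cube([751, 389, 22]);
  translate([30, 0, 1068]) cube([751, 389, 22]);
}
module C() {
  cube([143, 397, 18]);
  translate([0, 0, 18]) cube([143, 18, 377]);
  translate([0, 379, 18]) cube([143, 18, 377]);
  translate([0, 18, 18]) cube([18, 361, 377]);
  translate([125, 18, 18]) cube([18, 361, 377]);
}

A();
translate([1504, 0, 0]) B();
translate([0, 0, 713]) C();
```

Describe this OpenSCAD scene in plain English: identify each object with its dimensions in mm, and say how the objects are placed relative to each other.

A is a table with a 1504×867 mm rectangular top, 33 mm thick, top surface at z = 713 mm, supported by four 52×52 mm square legs, each inset 11 mm from the nearest pair of top edges, running from the floor.

B is a bookshelf 811 mm wide overall, 389 mm deep and 1171 mm tall. The two sides are 30 mm thick vertical panels. 5 horizontal shelves of 22 mm thickness span between the inner faces of the sides; the lowest shelf sits on the floor and shelves are stacked with a clear vertical gap of 245 mm between each pair.

C is an open storage box with external size 143×397×395 mm and wall thickness 18 mm (the base is also 18 mm thick). The base covers the whole footprint; the four walls stand on the base, with the y-facing walls full-width and the x-facing walls fitting between their inner faces.

The bookshelf is against the table's +x side, with their −y faces flush. The open box is on top of the table.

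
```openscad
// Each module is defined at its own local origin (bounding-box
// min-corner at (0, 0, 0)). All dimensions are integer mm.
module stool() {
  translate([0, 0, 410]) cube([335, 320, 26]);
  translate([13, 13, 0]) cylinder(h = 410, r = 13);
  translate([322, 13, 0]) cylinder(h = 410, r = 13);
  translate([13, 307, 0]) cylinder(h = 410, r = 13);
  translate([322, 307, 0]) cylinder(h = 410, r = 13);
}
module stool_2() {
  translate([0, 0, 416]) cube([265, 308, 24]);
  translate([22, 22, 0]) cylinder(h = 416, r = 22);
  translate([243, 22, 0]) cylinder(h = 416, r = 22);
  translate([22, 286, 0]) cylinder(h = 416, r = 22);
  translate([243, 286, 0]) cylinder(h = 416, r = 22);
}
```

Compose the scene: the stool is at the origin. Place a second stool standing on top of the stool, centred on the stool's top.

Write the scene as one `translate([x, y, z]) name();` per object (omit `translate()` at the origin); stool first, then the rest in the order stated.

stool();
translate([35, 6, 436]) stool_2();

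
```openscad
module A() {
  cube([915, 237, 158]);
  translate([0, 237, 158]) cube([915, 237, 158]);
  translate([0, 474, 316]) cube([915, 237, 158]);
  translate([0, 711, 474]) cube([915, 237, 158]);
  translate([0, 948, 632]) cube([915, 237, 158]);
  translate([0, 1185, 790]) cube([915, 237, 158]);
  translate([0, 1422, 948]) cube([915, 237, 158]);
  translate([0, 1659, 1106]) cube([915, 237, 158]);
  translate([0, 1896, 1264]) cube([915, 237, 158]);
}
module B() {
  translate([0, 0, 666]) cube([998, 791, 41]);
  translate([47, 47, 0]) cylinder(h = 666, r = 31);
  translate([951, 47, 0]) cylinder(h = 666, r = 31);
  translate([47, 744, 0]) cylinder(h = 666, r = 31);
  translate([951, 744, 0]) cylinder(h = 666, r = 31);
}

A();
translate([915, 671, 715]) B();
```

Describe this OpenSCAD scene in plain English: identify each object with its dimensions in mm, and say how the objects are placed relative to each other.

A is a straight staircase of 9 solid steps. Each step is 915 mm wide (x), 237 mm deep (y, the going) and 158 mm tall (the rise). The first step rests on the floor; each subsequent step sits one going further in +y and one rise higher in +z, directly behind and above the previous step with no overlap.

B is a table: top 998 mm (x) × 791 mm (y), 41 mm thick, upper face at z = 707 mm, on four round legs of 62 mm diameter, each leg's bounding box inset 16 mm from the nearest pair of top edges, running from z = 0 to the bottom of the top.

The table is beside the staircase with their tops flush at z = 1422.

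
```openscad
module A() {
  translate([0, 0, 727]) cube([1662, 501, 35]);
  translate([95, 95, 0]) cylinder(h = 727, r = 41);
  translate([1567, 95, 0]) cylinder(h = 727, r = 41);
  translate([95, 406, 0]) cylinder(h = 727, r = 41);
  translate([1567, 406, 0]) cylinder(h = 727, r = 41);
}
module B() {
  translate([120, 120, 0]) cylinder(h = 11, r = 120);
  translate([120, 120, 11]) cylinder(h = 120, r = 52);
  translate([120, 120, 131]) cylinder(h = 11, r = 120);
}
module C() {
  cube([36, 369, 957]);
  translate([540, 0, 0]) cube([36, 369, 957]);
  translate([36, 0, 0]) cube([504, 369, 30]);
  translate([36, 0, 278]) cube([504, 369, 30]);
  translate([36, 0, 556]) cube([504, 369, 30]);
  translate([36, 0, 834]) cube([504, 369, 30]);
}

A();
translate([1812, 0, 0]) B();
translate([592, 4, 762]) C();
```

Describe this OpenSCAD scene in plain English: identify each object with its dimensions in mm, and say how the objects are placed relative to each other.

A is a table with a 1662×501 mm rectangular top, 35 mm thick, top surface at z = 762 mm, supported by four round legs of 82 mm diameter, each leg's bounding box inset 54 mm from the nearest pair of top edges, running from the floor.

B is a spool: two coaxial disc flanges of radius 120 mm and thickness 11 mm, joined by a core cylinder of radius 52 mm and height 120 mm. The lower flange rests on z = 0 and the three cylinders share a vertical axis.

C is a bookshelf 576 mm wide overall, 369 mm deep and 957 mm tall. The two sides are 36 mm thick vertical panels. 4 horizontal shelves of 30 mm thickness span between the inner faces of the sides; the lowest shelf sits on the floor and shelves are stacked with a clear vertical gap of 248 mm between each pair.

The spool is on the floor beside the table on its +x side. The bookshelf is on top of the table.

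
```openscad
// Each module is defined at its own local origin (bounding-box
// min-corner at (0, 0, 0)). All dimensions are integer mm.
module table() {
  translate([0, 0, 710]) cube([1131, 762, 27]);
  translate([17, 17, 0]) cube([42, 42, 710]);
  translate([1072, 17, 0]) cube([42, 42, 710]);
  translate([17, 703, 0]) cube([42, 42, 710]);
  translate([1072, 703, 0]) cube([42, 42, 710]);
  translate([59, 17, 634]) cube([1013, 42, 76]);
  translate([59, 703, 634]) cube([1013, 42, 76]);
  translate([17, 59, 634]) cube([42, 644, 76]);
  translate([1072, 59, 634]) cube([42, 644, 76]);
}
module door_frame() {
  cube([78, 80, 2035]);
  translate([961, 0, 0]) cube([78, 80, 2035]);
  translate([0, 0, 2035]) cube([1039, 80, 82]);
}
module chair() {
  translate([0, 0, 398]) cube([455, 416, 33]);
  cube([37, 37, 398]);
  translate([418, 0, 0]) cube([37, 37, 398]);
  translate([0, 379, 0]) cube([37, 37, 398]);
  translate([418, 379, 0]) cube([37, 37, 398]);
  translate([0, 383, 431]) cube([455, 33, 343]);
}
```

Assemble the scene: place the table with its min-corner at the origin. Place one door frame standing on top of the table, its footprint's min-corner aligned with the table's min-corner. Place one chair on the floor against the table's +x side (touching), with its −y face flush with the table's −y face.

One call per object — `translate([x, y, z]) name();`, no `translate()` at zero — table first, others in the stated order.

table();
translate([0, 0, 737]) door_frame();
translate([1131, 0, 0]) chair();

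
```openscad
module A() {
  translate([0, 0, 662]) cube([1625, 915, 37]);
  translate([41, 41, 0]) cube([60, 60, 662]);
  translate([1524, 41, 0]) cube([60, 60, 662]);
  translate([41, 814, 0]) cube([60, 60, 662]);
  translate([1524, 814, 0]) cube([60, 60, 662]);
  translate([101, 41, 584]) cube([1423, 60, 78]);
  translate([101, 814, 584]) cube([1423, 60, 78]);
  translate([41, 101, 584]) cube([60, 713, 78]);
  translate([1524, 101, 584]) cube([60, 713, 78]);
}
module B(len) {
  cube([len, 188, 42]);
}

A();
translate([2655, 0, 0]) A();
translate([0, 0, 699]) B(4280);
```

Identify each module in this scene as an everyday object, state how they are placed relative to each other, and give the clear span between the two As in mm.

A is a table. B is a beam. A beam spans the tops of two tables. The clear span between the two tables is 1030 mm.

Second table starts at x = 2655; first ends at x = 1625; clear span = 2655 − 1625 = 1030 mm.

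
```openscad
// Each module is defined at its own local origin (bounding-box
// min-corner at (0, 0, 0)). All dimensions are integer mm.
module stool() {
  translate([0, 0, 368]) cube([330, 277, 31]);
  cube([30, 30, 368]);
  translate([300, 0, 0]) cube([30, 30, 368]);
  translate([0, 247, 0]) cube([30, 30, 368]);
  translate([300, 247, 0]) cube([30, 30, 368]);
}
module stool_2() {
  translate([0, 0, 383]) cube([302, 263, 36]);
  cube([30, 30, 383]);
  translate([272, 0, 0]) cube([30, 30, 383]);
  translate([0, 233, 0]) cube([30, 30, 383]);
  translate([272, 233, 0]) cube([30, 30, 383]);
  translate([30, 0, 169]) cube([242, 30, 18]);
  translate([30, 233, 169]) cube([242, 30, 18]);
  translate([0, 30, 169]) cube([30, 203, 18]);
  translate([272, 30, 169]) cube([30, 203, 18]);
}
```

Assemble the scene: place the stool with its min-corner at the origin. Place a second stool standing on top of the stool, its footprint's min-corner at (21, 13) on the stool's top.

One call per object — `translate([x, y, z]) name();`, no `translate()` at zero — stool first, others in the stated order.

stool();
translate([21, 13, 399]) stool_2();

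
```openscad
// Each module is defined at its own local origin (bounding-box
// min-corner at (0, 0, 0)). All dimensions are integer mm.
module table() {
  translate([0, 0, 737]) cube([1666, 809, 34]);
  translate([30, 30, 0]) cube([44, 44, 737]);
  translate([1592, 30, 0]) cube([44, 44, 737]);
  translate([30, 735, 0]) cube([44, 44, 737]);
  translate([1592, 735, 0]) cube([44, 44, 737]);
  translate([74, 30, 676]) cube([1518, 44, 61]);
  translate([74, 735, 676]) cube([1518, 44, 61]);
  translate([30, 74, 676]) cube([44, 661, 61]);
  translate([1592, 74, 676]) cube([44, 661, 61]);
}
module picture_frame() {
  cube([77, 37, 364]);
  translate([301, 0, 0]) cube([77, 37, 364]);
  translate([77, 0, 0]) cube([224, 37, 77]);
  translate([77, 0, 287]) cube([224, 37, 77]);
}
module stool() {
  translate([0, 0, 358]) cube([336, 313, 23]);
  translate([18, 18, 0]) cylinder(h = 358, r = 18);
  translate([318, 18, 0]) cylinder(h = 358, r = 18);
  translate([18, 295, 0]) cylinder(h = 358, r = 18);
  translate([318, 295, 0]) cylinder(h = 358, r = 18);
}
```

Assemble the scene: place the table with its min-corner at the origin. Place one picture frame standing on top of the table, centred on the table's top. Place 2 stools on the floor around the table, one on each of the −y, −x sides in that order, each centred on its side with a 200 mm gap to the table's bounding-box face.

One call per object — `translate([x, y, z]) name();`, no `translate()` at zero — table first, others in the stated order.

table();
translate([644, 386, 771]) picture_frame();
translate([665, -513, 0]) stool();
translate([-536, 248, 0]) stool();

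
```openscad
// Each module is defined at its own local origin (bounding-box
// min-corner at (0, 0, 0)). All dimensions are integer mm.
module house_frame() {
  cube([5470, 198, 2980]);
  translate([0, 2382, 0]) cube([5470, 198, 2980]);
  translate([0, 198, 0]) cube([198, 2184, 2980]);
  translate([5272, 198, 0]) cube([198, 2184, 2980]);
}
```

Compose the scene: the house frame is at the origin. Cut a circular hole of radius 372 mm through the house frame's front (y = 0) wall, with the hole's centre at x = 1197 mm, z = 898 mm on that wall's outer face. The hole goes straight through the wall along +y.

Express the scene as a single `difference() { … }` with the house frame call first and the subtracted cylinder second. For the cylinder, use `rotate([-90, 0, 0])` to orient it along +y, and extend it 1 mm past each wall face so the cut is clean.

difference() {
  house_frame();
  translate([1197, -1, 898]) rotate([-90, 0, 0]) cylinder(h = 200, r = 372);
}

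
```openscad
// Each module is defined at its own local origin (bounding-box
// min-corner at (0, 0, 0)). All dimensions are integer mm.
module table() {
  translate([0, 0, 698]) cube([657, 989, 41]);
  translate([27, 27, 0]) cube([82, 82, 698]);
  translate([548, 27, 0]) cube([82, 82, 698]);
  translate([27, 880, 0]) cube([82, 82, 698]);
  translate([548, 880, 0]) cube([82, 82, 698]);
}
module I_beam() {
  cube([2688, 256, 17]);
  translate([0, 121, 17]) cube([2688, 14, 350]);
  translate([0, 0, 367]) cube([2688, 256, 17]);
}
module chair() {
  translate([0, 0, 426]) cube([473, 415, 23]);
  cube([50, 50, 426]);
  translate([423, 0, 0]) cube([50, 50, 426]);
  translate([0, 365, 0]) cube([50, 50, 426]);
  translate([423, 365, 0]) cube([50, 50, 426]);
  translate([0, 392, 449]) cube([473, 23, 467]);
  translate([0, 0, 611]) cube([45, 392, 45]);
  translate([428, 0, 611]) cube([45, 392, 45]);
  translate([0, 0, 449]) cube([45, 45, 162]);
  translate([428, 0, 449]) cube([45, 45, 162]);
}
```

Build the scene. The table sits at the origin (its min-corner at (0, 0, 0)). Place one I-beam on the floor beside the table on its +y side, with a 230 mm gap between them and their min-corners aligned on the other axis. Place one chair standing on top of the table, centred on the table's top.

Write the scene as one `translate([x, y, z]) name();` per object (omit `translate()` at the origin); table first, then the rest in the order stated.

table();
translate([0, 1219, 0]) I_beam();
translate([92, 287, 739]) chair();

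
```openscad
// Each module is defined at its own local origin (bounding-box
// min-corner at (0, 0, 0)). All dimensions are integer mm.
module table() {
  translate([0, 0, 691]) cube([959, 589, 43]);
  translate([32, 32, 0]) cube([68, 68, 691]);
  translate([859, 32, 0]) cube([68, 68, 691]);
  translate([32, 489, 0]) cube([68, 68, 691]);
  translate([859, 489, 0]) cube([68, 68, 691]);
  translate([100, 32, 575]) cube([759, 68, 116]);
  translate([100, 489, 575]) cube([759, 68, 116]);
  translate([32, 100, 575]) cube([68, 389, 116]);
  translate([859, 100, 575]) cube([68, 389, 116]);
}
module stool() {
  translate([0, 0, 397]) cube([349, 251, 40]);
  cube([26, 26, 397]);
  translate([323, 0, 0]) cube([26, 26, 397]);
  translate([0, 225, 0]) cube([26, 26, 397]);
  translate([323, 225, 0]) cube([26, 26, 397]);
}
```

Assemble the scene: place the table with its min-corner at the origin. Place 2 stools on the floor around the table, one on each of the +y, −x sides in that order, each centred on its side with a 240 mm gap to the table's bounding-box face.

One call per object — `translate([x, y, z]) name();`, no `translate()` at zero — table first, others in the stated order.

table();
translate([305, 829, 0]) stool();
translate([-589, 169, 0]) stool();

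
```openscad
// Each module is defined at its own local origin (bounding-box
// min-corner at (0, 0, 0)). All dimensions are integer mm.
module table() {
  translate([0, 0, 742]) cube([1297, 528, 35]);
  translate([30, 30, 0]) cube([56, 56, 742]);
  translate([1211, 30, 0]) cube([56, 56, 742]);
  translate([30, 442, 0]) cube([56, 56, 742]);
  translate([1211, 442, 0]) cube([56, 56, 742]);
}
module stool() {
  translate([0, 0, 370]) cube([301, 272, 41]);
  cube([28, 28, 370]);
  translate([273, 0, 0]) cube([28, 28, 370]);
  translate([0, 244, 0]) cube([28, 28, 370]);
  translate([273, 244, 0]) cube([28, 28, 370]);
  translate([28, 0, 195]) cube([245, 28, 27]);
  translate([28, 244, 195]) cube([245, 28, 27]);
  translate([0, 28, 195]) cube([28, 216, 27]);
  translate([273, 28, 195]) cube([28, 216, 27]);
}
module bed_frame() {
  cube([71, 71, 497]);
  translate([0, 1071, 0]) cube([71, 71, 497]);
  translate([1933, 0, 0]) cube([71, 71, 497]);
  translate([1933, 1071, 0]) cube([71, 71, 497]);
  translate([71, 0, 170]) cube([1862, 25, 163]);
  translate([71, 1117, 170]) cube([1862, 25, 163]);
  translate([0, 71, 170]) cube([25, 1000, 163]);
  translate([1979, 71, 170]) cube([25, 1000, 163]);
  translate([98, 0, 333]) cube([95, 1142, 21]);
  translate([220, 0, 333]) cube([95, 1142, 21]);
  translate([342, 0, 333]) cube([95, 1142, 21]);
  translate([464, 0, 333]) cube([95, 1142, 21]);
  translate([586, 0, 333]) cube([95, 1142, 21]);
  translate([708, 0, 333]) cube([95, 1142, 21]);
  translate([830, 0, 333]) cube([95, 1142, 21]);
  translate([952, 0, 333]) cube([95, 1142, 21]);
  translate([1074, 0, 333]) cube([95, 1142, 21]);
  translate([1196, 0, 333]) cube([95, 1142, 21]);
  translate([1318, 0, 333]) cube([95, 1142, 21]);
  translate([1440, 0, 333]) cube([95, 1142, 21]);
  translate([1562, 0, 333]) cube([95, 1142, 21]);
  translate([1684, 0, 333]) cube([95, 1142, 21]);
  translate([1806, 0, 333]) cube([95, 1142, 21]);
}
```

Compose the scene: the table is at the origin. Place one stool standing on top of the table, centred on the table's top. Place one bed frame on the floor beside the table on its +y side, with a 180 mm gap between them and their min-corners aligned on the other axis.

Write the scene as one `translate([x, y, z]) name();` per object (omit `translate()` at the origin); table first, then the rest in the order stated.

table();
translate([498, 128, 777]) stool();
translate([0, 708, 0]) bed_frame();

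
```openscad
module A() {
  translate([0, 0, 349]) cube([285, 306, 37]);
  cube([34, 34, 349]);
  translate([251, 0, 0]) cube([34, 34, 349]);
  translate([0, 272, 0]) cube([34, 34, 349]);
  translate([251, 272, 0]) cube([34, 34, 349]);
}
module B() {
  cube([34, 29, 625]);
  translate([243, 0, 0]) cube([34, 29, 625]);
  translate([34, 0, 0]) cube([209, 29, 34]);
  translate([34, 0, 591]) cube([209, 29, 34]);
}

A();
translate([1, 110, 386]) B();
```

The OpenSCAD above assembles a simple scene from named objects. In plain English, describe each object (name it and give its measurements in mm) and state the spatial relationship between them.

A is a four-legged stool. The seat is a 285×306×37 mm slab whose top surface is at z = 386 mm; four square legs, each 34×34 mm in cross-section, run from the floor (z = 0) to the underside of the seat, each flush with a corner of the seat.

B is a picture frame with a 209×557 mm rectangular opening (x by z) and a uniform 34 mm border on every side. Frame depth is 29 mm along y. It is built from two vertical stiles running the full outside height and two horizontal rails spanning the gap between the stiles.

The picture frame is on top of the stool.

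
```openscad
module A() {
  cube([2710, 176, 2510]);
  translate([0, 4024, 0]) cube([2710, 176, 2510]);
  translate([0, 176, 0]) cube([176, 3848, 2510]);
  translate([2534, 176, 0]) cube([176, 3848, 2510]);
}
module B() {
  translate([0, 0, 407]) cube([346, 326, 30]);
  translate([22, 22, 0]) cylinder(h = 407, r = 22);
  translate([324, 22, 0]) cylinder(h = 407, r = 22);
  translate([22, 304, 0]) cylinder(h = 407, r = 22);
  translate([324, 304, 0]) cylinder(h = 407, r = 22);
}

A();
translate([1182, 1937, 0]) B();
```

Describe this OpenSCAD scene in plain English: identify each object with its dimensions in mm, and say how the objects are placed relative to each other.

A is a box-shaped house frame (walls only): outside footprint 2710×4200 mm, wall height 2510 mm, wall thickness 176 mm. The two y-facing walls run the full x-width; the two x-facing walls fit between the inner faces of the y-facing walls.

B is a simple wooden stool: a rectangular seat 346 mm (x) by 326 mm (y), 30 mm thick, top face at z = 437 mm, on four round legs, each 44 mm in diameter. The legs rest on z = 0, each leg's axis is inset half a diameter from the nearest pair of seat edges (so the leg's bounding box is flush with the corner).

The stool sits inside the house frame, centred.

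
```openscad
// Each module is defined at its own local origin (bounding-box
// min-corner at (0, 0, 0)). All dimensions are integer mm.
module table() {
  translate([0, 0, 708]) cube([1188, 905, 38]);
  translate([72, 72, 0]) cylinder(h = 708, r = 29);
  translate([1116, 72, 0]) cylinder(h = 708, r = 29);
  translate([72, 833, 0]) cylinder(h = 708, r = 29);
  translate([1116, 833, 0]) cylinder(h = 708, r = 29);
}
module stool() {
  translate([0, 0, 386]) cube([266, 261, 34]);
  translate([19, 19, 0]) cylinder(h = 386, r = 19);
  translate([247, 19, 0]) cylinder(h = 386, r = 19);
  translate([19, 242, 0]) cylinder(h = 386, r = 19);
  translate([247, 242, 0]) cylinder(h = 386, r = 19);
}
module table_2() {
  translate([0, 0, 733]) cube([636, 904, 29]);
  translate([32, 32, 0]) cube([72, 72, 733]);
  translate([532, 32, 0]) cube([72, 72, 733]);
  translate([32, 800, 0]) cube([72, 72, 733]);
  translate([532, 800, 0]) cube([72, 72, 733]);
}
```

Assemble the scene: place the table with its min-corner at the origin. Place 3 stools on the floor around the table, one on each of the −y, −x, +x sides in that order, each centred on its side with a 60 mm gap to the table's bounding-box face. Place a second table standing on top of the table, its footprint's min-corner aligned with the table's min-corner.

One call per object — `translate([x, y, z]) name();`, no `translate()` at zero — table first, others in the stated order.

table();
translate([461, -321, 0]) stool();
translate([-326, 322, 0]) stool();
translate([1248, 322, 0]) stool();
translate([0, 0, 746]) table_2();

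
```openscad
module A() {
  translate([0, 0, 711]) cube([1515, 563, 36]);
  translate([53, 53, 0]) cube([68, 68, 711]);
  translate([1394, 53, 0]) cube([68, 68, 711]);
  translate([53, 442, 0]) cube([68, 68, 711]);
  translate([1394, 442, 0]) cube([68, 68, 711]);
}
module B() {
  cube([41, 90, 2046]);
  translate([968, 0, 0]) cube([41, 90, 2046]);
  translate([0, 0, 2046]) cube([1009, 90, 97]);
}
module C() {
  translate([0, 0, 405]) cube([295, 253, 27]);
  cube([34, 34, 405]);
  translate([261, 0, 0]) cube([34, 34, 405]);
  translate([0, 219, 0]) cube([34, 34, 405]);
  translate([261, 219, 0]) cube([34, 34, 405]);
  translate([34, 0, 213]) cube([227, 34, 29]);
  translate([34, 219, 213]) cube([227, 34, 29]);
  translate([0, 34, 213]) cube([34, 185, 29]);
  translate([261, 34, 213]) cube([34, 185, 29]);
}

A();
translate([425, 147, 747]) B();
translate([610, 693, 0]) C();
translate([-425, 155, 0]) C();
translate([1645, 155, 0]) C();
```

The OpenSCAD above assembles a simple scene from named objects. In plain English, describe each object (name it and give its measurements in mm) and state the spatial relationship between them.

A is a table with a 1515×563 mm rectangular top, 36 mm thick, top surface at z = 747 mm, supported by four 68×68 mm square legs, each inset 53 mm from the nearest pair of top edges, running from the floor.

B is a door frame. The clear opening is 927 mm wide and 2046 mm high. Two 41 mm wide jambs, 90 mm deep, stand either side of the opening from the floor to the top of the opening. A 97 mm thick head sits across the top of both jambs, spanning the full outside width of the frame.

C is a four-legged stool. The seat is 295×253 mm, 27 mm thick, top at z = 432 mm. It stands on four square legs, each 34×34 mm in cross-section, from z = 0 to the seat underside, each flush with a corner of the seat. Four stretchers, 34 mm wide and 29 mm tall, connect adjacent legs with their undersides at z = 213 mm, each running between the inner faces of the legs it joins and aligned with the legs' outer faces on the other axis.

The door frame is on top of the table. Three stools sit around the table at the +y, −x, +x sides.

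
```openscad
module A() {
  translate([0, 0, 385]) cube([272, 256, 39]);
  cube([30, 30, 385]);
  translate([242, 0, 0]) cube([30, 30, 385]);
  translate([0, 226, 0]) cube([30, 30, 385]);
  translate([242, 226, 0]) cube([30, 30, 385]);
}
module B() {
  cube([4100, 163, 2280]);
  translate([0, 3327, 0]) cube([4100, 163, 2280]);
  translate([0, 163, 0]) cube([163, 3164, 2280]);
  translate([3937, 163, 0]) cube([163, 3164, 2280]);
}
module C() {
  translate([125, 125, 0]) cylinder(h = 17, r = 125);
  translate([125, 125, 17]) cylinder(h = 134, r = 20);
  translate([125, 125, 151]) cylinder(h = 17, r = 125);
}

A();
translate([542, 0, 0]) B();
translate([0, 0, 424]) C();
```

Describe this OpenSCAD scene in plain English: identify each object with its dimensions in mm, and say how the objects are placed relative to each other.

A is a simple wooden stool: a rectangular seat 272 mm (x) by 256 mm (y), 39 mm thick, top face at z = 424 mm, on four square legs, each 30×30 mm in cross-section. The legs rest on z = 0, each flush with a corner of the seat.

B is the wall frame of a small rectangular building: four walls, each 2280 mm tall and 163 mm thick, enclosing a footprint 4100 mm (x) by 3490 mm (y) outside-to-outside, with no floor or roof. The front and back walls (the −y and +y sides) span the full width; the two side walls fit between them.

C is a spool: two coaxial disc flanges of radius 125 mm and thickness 17 mm, joined by a core cylinder of radius 20 mm and height 134 mm. The lower flange rests on z = 0 and the three cylinders share a vertical axis.

The house frame is on the floor beside the stool on its +x side. The spool is on top of the stool.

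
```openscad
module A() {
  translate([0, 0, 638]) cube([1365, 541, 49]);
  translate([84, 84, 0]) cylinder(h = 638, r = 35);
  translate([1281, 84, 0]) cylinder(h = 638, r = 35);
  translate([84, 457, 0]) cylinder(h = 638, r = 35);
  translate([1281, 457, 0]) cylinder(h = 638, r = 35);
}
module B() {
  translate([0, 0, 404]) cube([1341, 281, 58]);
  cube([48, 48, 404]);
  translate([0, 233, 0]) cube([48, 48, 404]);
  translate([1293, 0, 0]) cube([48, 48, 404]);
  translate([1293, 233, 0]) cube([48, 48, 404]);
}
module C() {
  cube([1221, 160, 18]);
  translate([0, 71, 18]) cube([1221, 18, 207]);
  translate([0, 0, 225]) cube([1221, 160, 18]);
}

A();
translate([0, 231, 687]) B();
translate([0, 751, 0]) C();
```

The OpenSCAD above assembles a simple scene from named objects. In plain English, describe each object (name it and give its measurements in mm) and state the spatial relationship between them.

A is a table: top 1365 mm (x) × 541 mm (y), 49 mm thick, upper face at z = 687 mm, on four round legs of 70 mm diameter, each leg's bounding box inset 49 mm from the nearest pair of top edges, running from z = 0 to the bottom of the top.

B is a bench: a 1341×281 mm seat slab, 58 mm thick, top at z = 462 mm, on four 48×48 mm square legs flush with the seat corners and standing on z = 0.

C is an I-beam lying along x, 1221 mm long. Overall section height 243 mm. Two flanges 160 mm wide (y) and 18 mm thick, one on the floor and one at the top; a web 18 mm thick runs between them, centred on the flange width.

The bench is on top of the table. The I-beam is on the floor beside the table on its +y side.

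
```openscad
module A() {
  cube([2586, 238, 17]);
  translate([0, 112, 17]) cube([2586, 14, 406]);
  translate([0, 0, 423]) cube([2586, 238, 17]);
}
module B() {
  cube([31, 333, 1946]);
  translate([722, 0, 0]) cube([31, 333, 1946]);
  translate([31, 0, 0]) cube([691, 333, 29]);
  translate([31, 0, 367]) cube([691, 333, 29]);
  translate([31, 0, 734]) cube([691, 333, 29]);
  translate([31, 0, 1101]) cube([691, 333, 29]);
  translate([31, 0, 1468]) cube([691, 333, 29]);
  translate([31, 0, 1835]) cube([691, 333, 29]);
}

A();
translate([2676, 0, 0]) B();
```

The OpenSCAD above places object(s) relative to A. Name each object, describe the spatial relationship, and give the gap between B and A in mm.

The bookshelf's nearest face is 90 mm from the I-beam's +x face.

A is an I-beam. B is a bookshelf. The bookshelf is on the floor beside the I-beam on its +x side. The gap between the bookshelf and the I-beam is 90 mm.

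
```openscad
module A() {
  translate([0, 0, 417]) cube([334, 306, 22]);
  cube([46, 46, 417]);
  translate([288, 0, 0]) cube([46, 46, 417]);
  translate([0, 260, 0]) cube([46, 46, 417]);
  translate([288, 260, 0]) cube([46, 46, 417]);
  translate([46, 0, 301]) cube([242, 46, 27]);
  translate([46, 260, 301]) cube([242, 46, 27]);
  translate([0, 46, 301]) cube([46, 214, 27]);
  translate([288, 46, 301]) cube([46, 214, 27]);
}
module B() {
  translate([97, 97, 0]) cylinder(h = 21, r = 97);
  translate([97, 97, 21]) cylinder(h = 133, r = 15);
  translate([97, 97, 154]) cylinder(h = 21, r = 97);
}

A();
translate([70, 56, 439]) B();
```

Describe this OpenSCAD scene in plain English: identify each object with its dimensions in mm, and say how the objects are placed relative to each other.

A is a simple wooden stool: a rectangular seat 334 mm (x) by 306 mm (y), 22 mm thick, top face at z = 439 mm, on four square legs, each 46×46 mm in cross-section. The legs rest on z = 0, each flush with a corner of the seat. Four stretchers, 46 mm wide and 27 mm tall, connect adjacent legs with their undersides at z = 301 mm, each running between the inner faces of the legs it joins and aligned with the legs' outer faces on the other axis.

B is a spool: two coaxial disc flanges of radius 97 mm and thickness 21 mm, joined by a core cylinder of radius 15 mm and height 133 mm. The lower flange rests on z = 0 and the three cylinders share a vertical axis.

The spool is on top of the stool, centred.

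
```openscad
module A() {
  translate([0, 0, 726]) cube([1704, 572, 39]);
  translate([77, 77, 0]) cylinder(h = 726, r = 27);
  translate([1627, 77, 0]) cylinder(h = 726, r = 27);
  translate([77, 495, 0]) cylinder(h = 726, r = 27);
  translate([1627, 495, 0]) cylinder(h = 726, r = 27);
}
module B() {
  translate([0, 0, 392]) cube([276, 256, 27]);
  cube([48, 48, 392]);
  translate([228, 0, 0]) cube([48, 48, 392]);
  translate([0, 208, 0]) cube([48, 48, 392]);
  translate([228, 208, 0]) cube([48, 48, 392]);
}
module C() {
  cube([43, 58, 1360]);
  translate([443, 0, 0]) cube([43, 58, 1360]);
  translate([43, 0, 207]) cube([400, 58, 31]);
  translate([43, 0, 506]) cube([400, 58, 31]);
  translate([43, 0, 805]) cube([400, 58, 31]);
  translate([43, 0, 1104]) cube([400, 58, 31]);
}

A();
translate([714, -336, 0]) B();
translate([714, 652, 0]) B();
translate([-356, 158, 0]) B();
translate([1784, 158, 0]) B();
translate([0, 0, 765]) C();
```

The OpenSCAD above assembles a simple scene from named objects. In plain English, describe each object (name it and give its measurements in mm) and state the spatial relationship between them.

A is a table: top 1704 mm (x) × 572 mm (y), 39 mm thick, upper face at z = 765 mm, on four round legs of 54 mm diameter, each leg's bounding box inset 50 mm from the nearest pair of top edges, running from z = 0 to the bottom of the top.

B is a four-legged stool. The seat is 276×256 mm, 27 mm thick, top at z = 419 mm. It stands on four square legs, each 48×48 mm in cross-section, from z = 0 to the seat underside, each flush with a corner of the seat.

C is a straight ladder. Two 43×58 mm vertical rails, 1360 mm tall, stand 486 mm apart (outside-to-outside) with their front faces coplanar on the −y side. 4 rungs, each 58 mm deep and 31 mm tall, span between the inner faces of the rails, front faces flush with the rails. The lowest rung's underside is at z = 207 mm and rungs are spaced 299 mm apart (underside to underside).

Four stools sit around the table at the −y, +y, −x, +x sides. The ladder is on top of the table.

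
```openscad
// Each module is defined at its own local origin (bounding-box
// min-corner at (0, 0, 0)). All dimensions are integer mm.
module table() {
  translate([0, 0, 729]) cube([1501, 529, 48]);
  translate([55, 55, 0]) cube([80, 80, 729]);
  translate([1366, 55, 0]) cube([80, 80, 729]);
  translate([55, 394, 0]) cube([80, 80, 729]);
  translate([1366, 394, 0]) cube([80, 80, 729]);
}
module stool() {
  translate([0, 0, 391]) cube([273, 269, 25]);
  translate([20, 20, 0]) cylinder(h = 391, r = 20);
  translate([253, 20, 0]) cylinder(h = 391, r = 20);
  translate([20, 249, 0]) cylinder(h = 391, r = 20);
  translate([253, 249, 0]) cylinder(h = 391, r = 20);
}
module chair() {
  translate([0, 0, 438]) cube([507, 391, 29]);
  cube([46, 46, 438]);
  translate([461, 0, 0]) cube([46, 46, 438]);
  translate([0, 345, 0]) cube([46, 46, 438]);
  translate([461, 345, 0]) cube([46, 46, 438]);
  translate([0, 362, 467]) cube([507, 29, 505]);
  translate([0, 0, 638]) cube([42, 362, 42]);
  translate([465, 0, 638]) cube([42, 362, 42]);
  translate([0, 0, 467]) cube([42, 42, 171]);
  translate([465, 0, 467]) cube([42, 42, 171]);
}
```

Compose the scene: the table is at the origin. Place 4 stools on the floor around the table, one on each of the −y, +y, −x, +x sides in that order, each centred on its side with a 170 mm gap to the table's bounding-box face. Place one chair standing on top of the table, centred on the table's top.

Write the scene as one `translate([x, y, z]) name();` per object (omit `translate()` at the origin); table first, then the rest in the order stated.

table();
translate([614, -439, 0]) stool();
translate([614, 699, 0]) stool();
translate([-443, 130, 0]) stool();
translate([1671, 130, 0]) stool();
translate([497, 69, 777]) chair();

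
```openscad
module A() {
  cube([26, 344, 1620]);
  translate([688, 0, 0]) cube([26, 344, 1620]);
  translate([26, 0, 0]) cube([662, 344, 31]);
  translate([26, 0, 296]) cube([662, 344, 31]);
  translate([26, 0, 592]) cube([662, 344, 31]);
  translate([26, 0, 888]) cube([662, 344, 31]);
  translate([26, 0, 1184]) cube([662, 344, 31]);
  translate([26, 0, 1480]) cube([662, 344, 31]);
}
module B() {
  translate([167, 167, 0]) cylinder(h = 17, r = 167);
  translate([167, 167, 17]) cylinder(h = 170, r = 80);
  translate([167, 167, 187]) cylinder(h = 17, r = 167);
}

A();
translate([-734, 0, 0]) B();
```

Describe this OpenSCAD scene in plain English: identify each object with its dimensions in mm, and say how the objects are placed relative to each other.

A is an open bookshelf. Two side panels, each 26 mm thick, 344 mm deep and 1620 mm tall, stand 714 mm apart (outside-to-outside). Between them sit 6 shelves, each 31 mm thick and 344 mm deep, spanning the full gap between the sides. The bottom shelf rests on the floor (its underside at z = 0) and the clear gap between one shelf's top and the next shelf's underside is 265 mm.

B is a spool: two coaxial disc flanges of radius 167 mm and thickness 17 mm, joined by a core cylinder of radius 80 mm and height 170 mm. The lower flange rests on z = 0 and the three cylinders share a vertical axis.

The spool is on the floor beside the bookshelf on its −x side.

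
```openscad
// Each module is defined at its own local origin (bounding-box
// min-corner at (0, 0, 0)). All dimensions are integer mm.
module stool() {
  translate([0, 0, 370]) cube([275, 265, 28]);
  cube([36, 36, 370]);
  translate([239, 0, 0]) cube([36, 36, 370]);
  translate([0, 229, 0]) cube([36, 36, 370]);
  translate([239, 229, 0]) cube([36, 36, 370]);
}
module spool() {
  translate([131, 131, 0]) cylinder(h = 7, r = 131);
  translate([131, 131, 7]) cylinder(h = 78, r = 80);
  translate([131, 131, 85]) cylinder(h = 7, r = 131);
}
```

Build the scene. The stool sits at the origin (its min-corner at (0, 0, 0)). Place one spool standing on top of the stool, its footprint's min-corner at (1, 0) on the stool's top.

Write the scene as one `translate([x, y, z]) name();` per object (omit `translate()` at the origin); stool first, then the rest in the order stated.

stool();
translate([1, 0, 398]) spool();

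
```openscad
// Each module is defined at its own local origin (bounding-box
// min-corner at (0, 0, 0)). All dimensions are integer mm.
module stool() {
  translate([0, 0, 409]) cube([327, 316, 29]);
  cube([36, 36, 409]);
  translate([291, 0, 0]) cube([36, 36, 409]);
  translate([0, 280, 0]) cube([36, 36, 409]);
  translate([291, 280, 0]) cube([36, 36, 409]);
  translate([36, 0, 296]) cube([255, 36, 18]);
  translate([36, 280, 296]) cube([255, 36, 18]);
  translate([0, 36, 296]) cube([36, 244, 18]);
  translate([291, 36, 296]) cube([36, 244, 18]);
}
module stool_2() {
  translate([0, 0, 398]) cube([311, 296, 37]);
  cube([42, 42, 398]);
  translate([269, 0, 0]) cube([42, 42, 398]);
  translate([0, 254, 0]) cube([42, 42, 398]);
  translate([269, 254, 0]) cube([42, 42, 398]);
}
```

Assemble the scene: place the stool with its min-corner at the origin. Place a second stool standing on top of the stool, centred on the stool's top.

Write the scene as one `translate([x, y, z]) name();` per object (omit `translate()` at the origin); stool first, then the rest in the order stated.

stool();
translate([8, 10, 438]) stool_2();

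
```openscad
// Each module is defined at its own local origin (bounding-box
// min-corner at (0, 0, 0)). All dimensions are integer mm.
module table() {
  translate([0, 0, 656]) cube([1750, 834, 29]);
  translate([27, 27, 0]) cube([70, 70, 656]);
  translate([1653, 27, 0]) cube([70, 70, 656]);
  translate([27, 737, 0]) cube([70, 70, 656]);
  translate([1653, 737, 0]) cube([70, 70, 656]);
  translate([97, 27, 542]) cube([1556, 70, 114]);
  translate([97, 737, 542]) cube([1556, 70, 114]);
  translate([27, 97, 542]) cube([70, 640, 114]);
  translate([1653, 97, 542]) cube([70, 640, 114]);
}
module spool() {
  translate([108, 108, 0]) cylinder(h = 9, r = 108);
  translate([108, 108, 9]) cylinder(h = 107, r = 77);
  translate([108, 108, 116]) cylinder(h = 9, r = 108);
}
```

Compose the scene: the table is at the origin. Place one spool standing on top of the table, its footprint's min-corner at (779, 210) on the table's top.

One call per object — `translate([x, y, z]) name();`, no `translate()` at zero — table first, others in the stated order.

table();
translate([779, 210, 685]) spool();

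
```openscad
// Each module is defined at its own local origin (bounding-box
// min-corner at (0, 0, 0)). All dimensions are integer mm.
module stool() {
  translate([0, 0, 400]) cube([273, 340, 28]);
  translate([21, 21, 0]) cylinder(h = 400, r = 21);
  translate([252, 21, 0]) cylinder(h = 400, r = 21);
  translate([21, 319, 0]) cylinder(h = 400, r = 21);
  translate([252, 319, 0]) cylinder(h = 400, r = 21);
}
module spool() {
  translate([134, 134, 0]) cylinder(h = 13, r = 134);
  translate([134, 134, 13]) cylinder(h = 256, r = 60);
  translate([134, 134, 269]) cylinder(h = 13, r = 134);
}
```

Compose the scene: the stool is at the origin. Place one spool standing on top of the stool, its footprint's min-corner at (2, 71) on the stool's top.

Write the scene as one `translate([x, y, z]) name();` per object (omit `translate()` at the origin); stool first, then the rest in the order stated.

stool();
translate([2, 71, 428]) spool();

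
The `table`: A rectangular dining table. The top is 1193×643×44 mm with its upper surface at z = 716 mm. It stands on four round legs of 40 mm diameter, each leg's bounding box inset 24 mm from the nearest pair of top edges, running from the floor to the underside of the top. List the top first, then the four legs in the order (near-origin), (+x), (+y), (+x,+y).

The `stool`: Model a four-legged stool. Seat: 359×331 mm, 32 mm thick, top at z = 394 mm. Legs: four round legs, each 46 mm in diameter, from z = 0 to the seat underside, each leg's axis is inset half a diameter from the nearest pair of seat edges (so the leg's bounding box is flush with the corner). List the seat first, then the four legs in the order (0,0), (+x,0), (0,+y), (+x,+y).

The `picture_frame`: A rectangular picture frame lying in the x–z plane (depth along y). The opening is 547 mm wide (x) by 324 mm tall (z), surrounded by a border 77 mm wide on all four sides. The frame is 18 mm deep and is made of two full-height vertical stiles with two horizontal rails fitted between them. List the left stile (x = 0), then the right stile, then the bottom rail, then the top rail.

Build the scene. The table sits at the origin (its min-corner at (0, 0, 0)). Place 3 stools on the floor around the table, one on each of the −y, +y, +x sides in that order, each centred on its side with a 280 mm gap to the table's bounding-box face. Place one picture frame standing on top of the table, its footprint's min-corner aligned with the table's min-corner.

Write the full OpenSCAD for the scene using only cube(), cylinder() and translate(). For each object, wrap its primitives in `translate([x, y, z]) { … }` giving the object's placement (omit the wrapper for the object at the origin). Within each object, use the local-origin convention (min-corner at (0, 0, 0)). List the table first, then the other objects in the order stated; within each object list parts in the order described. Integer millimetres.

translate([0, 0, 672]) cube([1193, 643, 44]);
translate([44, 44, 0]) cylinder(h = 672, r = 20);
translate([1149, 44, 0]) cylinder(h = 672, r = 20);
translate([44, 599, 0]) cylinder(h = 672, r = 20);
translate([1149, 599, 0]) cylinder(h = 672, r = 20);
translate([417, -611, 0]) {
  translate([0, 0, 362]) cube([359, 331, 32]);
  translate([23, 23, 0]) cylinder(h = 362, r = 23);
  translate([336, 23, 0]) cylinder(h = 362, r = 23);
  translate([23, 308, 0]) cylinder(h = 362, r = 23);
  translate([336, 308, 0]) cylinder(h = 362, r = 23);
}
translate([417, 923, 0]) {
  translate([0, 0, 362]) cube([359, 331, 32]);
  translate([23, 23, 0]) cylinder(h = 362, r = 23);
  translate([336, 23, 0]) cylinder(h = 362, r = 23);
  translate([23, 308, 0]) cylinder(h = 362, r = 23);
  translate([336, 308, 0]) cylinder(h = 362, r = 23);
}
translate([1473, 156, 0]) {
  translate([0, 0, 362]) cube([359, 331, 32]);
  translate([23, 23, 0]) cylinder(h = 362, r = 23);
  translate([336, 23, 0]) cylinder(h = 362, r = 23);
  translate([23, 308, 0]) cylinder(h = 362, r = 23);
  translate([336, 308, 0]) cylinder(h = 362, r = 23);
}
translate([0, 0, 716]) {
  cube([77, 18, 478]);
  translate([624, 0, 0]) cube([77, 18, 478]);
  translate([77, 0, 0]) cube([547, 18, 77]);
  translate([77, 0, 401]) cube([547, 18, 77]);
}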